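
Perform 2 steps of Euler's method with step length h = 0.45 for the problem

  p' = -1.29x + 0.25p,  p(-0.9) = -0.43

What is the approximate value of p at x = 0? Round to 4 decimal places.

0.3103

Euler: p_{n+1} = p_n + h·f(x_n, p_n).
x=-0.900000, p=-0.430000: f=1.053500 → p ← -0.430000 + 0.45·1.053500 = 0.044075
x=-0.450000, p=0.044075: f=0.591519 → p ← 0.044075 + 0.45·0.591519 = 0.310258
p(0) ≈ 0.3103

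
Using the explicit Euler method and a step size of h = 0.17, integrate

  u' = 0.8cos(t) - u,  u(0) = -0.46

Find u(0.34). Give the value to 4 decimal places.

Euler: u_{n+1} = u_n + h·f(t_n, u_n).
t=0.000000, u=-0.460000: f=1.260000 → u ← -0.460000 + 0.17·1.260000 = -0.245800
t=0.170000, u=-0.245800: f=1.034268 → u ← -0.245800 + 0.17·1.034268 = -0.069974
u(0.34) ≈ -0.0700

-0.0700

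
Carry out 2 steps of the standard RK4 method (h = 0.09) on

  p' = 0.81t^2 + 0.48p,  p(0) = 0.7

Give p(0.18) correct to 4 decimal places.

0.7648

RK4: k1 = f(t_n, p_n); k2 = f(t_n + h/2, p_n + (h/2)·k1); k3 = f(t_n + h/2, p_n + (h/2)·k2); k4 = f(t_n + h, p_n + h·k3); p_{n+1} = p_n + (h/6)·(k1 + 2k2 + 2k3 + k4).
t=0.000000, p=0.700000:
  k1 = f(0.000000, 0.700000) = 0.336000
  k2 = f(0.045000, 0.715120) = 0.344898
  k3 = f(0.045000, 0.715520) = 0.345090
  k4 = f(0.090000, 0.731058) = 0.357469
  p ← 0.700000 + (0.09/6)·(k1 + 2k2 + 2k3 + k4) = 0.731102
t=0.090000, p=0.731102:
  k1 = f(0.090000, 0.731102) = 0.357490
  k2 = f(0.135000, 0.747189) = 0.373413
  k3 = f(0.135000, 0.747905) = 0.373757
  k4 = f(0.180000, 0.764740) = 0.393319
  p ← 0.731102 + (0.09/6)·(k1 + 2k2 + 2k3 + k4) = 0.764779
p(0.18) ≈ 0.7648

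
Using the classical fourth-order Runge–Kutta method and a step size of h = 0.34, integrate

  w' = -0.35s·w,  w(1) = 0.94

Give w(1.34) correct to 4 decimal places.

0.8178

RK4: k1 = f(s_n, w_n); k2 = f(s_n + h/2, w_n + (h/2)·k1); k3 = f(s_n + h/2, w_n + (h/2)·k2); k4 = f(s_n + h, w_n + h·k3); w_{n+1} = w_n + (h/6)·(k1 + 2k2 + 2k3 + k4).
s=1.000000, w=0.940000:
  k1 = f(1.000000, 0.940000) = -0.329000
  k2 = f(1.170000, 0.884070) = -0.362027
  k3 = f(1.170000, 0.878455) = -0.359728
  k4 = f(1.340000, 0.817693) = -0.383498
  w ← 0.940000 + (0.34/6)·(k1 + 2k2 + 2k3 + k4) = 0.817826
w(1.34) ≈ 0.8178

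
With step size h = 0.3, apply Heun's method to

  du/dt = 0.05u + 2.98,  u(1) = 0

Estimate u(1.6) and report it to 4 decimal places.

Heun: k1 = f(t_n, u_n); k2 = f(t_n + h, u_n + h·k1); u_{n+1} = u_n + (h/2)·(k1 + k2).
t=1.000000, u=0.000000:
  k1 = f(1.000000, 0.000000) = 2.980000
  k2 = f(1.300000, 0.894000) = 3.024700
  u ← 0.000000 + (0.3/2)·(2.980000 + 3.024700) = 0.900705
t=1.300000, u=0.900705:
  k1 = f(1.300000, 0.900705) = 3.025035
  k2 = f(1.600000, 1.808216) = 3.070411
  u ← 0.900705 + (0.3/2)·(3.025035 + 3.070411) = 1.815022
u(1.6) ≈ 1.8150

1.8150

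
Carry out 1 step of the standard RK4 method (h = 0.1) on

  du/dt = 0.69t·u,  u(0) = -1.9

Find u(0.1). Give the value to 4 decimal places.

RK4: k1 = f(t_n, u_n); k2 = f(t_n + h/2, u_n + (h/2)·k1); k3 = f(t_n + h/2, u_n + (h/2)·k2); k4 = f(t_n + h, u_n + h·k3); u_{n+1} = u_n + (h/6)·(k1 + 2k2 + 2k3 + k4).
t=0.000000, u=-1.900000:
  k1 = f(0.000000, -1.900000) = 0.000000
  k2 = f(0.050000, -1.900000) = -0.065550
  k3 = f(0.050000, -1.903277) = -0.065663
  k4 = f(0.100000, -1.906566) = -0.131553
  u ← -1.900000 + (0.1/6)·(k1 + 2k2 + 2k3 + k4) = -1.906566
u(0.1) ≈ -1.9066

-1.9066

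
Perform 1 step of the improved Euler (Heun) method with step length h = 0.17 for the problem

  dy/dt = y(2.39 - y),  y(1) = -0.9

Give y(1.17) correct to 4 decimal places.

Heun: k1 = f(t_n, y_n); k2 = f(t_n + h, y_n + h·k1); y_{n+1} = y_n + (h/2)·(k1 + k2).
t=1.000000, y=-0.900000:
  k1 = f(1.000000, -0.900000) = -2.961000
  k2 = f(1.170000, -1.403370) = -5.323502
  y ← -0.900000 + (0.17/2)·(-2.961000 + (-5.323502)) = -1.604183
y(1.17) ≈ -1.6042

-1.6042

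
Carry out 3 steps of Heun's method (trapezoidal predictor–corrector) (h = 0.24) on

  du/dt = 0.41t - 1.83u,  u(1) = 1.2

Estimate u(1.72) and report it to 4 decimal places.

Heun: k1 = f(t_n, u_n); k2 = f(t_n + h, u_n + h·k1); u_{n+1} = u_n + (h/2)·(k1 + k2).
t=1.000000, u=1.200000:
  k1 = f(1.000000, 1.200000) = -1.786000
  k2 = f(1.240000, 0.771360) = -0.903189
  u ← 1.200000 + (0.24/2)·(-1.786000 + (-0.903189)) = 0.877297
t=1.240000, u=0.877297:
  k1 = f(1.240000, 0.877297) = -1.097054
  k2 = f(1.480000, 0.614004) = -0.516828
  u ← 0.877297 + (0.24/2)·(-1.097054 + (-0.516828)) = 0.683631
t=1.480000, u=0.683631:
  k1 = f(1.480000, 0.683631) = -0.644246
  k2 = f(1.720000, 0.529013) = -0.262893
  u ← 0.683631 + (0.24/2)·(-0.644246 + (-0.262893)) = 0.574775
u(1.72) ≈ 0.5748

0.5748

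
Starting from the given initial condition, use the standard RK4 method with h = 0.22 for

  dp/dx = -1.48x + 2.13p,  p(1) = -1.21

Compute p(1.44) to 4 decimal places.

-4.3672

RK4: k1 = f(x_n, p_n); k2 = f(x_n + h/2, p_n + (h/2)·k1); k3 = f(x_n + h/2, p_n + (h/2)·k2); k4 = f(x_n + h, p_n + h·k3); p_{n+1} = p_n + (h/6)·(k1 + 2k2 + 2k3 + k4).
x=1.000000, p=-1.210000:
  k1 = f(1.000000, -1.210000) = -4.057300
  k2 = f(1.110000, -1.656303) = -5.170725
  k3 = f(1.110000, -1.778780) = -5.431601
  k4 = f(1.220000, -2.404952) = -6.928148
  p ← -1.210000 + (0.22/6)·(k1 + 2k2 + 2k3 + k4) = -2.390304
x=1.220000, p=-2.390304:
  k1 = f(1.220000, -2.390304) = -6.896947
  k2 = f(1.330000, -3.148968) = -8.675702
  k3 = f(1.330000, -3.344631) = -9.092464
  k4 = f(1.440000, -4.390646) = -11.483275
  p ← -2.390304 + (0.22/6)·(k1 + 2k2 + 2k3 + k4) = -4.367244
p(1.44) ≈ -4.3672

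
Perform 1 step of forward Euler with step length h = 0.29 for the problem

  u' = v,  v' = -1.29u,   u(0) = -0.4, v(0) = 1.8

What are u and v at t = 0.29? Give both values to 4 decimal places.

Euler on (u,v): u_{n+1} = u_n + h·u', v_{n+1} = v_n + h·v'.
0.000000: (-0.400000, 1.800000); f=(1.800000, 0.516000) → (0.122000, 1.949640)
(u(0.29), v(0.29)) ≈ (0.1220, 1.9496)

0.1220, 1.9496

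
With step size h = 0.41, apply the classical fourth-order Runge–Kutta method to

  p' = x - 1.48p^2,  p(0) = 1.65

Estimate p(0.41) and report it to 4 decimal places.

0.8590

RK4: k1 = f(x_n, p_n); k2 = f(x_n + h/2, p_n + (h/2)·k1); k3 = f(x_n + h/2, p_n + (h/2)·k2); k4 = f(x_n + h, p_n + h·k3); p_{n+1} = p_n + (h/6)·(k1 + 2k2 + 2k3 + k4).
x=0.000000, p=1.650000:
  k1 = f(0.000000, 1.650000) = -4.029300
  k2 = f(0.205000, 0.823994) = -0.799869
  k3 = f(0.205000, 1.486027) = -3.063249
  k4 = f(0.410000, 0.394068) = 0.180171
  p ← 1.650000 + (0.41/6)·(k1 + 2k2 + 2k3 + k4) = 0.859017
p(0.41) ≈ 0.8590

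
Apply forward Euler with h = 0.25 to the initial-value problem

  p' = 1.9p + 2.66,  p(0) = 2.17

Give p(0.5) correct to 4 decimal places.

Euler: p_{n+1} = p_n + h·f(x_n, p_n).
x=0.000000, p=2.170000: f=6.783000 → p ← 2.170000 + 0.25·6.783000 = 3.865750
x=0.250000, p=3.865750: f=10.004925 → p ← 3.865750 + 0.25·10.004925 = 6.366981
p(0.5) ≈ 6.3670

6.3670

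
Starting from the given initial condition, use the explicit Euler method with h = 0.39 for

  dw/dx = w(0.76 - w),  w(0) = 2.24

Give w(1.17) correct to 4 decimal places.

Euler: w_{n+1} = w_n + h·f(x_n, w_n).
x=0.000000, w=2.240000: f=-3.315200 → w ← 2.240000 + 0.39·(-3.315200) = 0.947072
x=0.390000, w=0.947072: f=-0.177171 → w ← 0.947072 + 0.39·(-0.177171) = 0.877975
x=0.780000, w=0.877975: f=-0.103580 → w ← 0.877975 + 0.39·(-0.103580) = 0.837579
w(1.17) ≈ 0.8376

0.8376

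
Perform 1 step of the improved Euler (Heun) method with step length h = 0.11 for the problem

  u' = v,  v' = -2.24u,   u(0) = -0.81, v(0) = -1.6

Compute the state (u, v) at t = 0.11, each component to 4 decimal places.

Heun on (u,v): k1 = f(t_n, state_n); k2 = f(t_n + h, state_n + h·k1); state_{n+1} = state_n + (h/2)·(k1 + k2).
0.000000: (-0.810000, -1.600000)
  k1 = (-1.600000, 1.814400)
  predictor → (-0.986000, -1.400416)
  k2 = (-1.400416, 2.208640)
  → (-0.975023, -1.378733)
(u(0.11), v(0.11)) ≈ (-0.9750, -1.3787)

-0.9750, -1.3787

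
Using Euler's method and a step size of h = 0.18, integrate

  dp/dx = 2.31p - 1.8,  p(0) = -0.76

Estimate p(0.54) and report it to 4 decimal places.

Euler: p_{n+1} = p_n + h·f(x_n, p_n).
x=0.000000, p=-0.760000: f=-3.555600 → p ← -0.760000 + 0.18·(-3.555600) = -1.400008
x=0.180000, p=-1.400008: f=-5.034018 → p ← -1.400008 + 0.18·(-5.034018) = -2.306131
x=0.360000, p=-2.306131: f=-7.127163 → p ← -2.306131 + 0.18·(-7.127163) = -3.589021
p(0.54) ≈ -3.5890

-3.5890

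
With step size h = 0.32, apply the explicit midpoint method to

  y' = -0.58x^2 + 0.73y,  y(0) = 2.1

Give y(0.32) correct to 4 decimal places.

Midpoint: k1 = f(x_n, y_n); k2 = f(x_n + h/2, y_n + (h/2)·k1); y_{n+1} = y_n + h·k2.
x=0.000000, y=2.100000:
  k1 = f(0.000000, 2.100000) = 1.533000
  k2 = f(0.160000, 2.345280) = 1.697206
  y ← 2.100000 + 0.32·1.697206 = 2.643106
y(0.32) ≈ 2.6431

2.6431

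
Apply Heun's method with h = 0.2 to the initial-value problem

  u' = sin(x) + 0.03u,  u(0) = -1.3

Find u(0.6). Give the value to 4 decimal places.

Heun: k1 = f(x_n, u_n); k2 = f(x_n + h, u_n + h·k1); u_{n+1} = u_n + (h/2)·(k1 + k2).
x=0.000000, u=-1.300000:
  k1 = f(0.000000, -1.300000) = -0.039000
  k2 = f(0.200000, -1.307800) = 0.159435
  u ← -1.300000 + (0.2/2)·(-0.039000 + 0.159435) = -1.287956
x=0.200000, u=-1.287956:
  k1 = f(0.200000, -1.287956) = 0.160031
  k2 = f(0.400000, -1.255950) = 0.351740
  u ← -1.287956 + (0.2/2)·(0.160031 + 0.351740) = -1.236779
x=0.400000, u=-1.236779:
  k1 = f(0.400000, -1.236779) = 0.352315
  k2 = f(0.600000, -1.166316) = 0.529653
  u ← -1.236779 + (0.2/2)·(0.352315 + 0.529653) = -1.148583
u(0.6) ≈ -1.1486

-1.1486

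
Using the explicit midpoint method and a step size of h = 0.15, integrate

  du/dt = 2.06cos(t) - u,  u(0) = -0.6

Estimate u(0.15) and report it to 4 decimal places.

Midpoint: k1 = f(t_n, u_n); k2 = f(t_n + h/2, u_n + (h/2)·k1); u_{n+1} = u_n + h·k2.
t=0.000000, u=-0.600000:
  k1 = f(0.000000, -0.600000) = 2.660000
  k2 = f(0.075000, -0.400500) = 2.454709
  u ← -0.600000 + 0.15·2.454709 = -0.231794
u(0.15) ≈ -0.2318

-0.2318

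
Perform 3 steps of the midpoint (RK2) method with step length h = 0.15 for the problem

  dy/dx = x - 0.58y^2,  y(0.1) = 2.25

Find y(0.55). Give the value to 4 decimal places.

Midpoint: k1 = f(x_n, y_n); k2 = f(x_n + h/2, y_n + (h/2)·k1); y_{n+1} = y_n + h·k2.
x=0.100000, y=2.250000:
  k1 = f(0.100000, 2.250000) = -2.836250
  k2 = f(0.175000, 2.037281) = -2.232299
  y ← 2.250000 + 0.15·(-2.232299) = 1.915155
x=0.250000, y=1.915155:
  k1 = f(0.250000, 1.915155) = -1.877335
  k2 = f(0.325000, 1.774355) = -1.501035
  y ← 1.915155 + 0.15·(-1.501035) = 1.690000
x=0.400000, y=1.690000:
  k1 = f(0.400000, 1.690000) = -1.256538
  k2 = f(0.475000, 1.595760) = -1.001940
  y ← 1.690000 + 0.15·(-1.001940) = 1.539709
y(0.55) ≈ 1.5397

1.5397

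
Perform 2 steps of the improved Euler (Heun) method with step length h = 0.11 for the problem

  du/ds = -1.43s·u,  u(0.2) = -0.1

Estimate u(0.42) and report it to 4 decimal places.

-0.0907

Heun: k1 = f(s_n, u_n); k2 = f(s_n + h, u_n + h·k1); u_{n+1} = u_n + (h/2)·(k1 + k2).
s=0.200000, u=-0.100000:
  k1 = f(0.200000, -0.100000) = 0.028600
  k2 = f(0.310000, -0.096854) = 0.042935
  u ← -0.100000 + (0.11/2)·(0.028600 + 0.042935) = -0.096066
s=0.310000, u=-0.096066:
  k1 = f(0.310000, -0.096066) = 0.042586
  k2 = f(0.420000, -0.091381) = 0.054883
  u ← -0.096066 + (0.11/2)·(0.042586 + 0.054883) = -0.090705
u(0.42) ≈ -0.0907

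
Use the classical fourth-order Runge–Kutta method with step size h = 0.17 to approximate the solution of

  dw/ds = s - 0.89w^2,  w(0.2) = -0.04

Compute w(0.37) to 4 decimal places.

RK4: k1 = f(s_n, w_n); k2 = f(s_n + h/2, w_n + (h/2)·k1); k3 = f(s_n + h/2, w_n + (h/2)·k2); k4 = f(s_n + h, w_n + h·k3); w_{n+1} = w_n + (h/6)·(k1 + 2k2 + 2k3 + k4).
s=0.200000, w=-0.040000:
  k1 = f(0.200000, -0.040000) = 0.198576
  k2 = f(0.285000, -0.023121) = 0.284524
  k3 = f(0.285000, -0.015815) = 0.284777
  k4 = f(0.370000, 0.008412) = 0.369937
  w ← -0.040000 + (0.17/6)·(k1 + 2k2 + 2k3 + k4) = 0.008368
w(0.37) ≈ 0.0084

0.0084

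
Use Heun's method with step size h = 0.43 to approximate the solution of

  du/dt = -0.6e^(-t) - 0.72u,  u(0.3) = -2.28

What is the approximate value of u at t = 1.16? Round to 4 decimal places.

-1.4209

Heun: k1 = f(t_n, u_n); k2 = f(t_n + h, u_n + h·k1); u_{n+1} = u_n + (h/2)·(k1 + k2).
t=0.300000, u=-2.280000:
  k1 = f(0.300000, -2.280000) = 1.197109
  k2 = f(0.730000, -1.765243) = 0.981830
  u ← -2.280000 + (0.43/2)·(1.197109 + 0.981830) = -1.811528
t=0.730000, u=-1.811528:
  k1 = f(0.730000, -1.811528) = 1.015155
  k2 = f(1.160000, -1.375012) = 0.801917
  u ← -1.811528 + (0.43/2)·(1.015155 + 0.801917) = -1.420858
u(1.16) ≈ -1.4209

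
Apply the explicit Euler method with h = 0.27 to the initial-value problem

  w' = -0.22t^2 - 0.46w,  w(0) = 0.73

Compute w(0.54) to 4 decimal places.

Euler: w_{n+1} = w_n + h·f(t_n, w_n).
t=0.000000, w=0.730000: f=-0.335800 → w ← 0.730000 + 0.27·(-0.335800) = 0.639334
t=0.270000, w=0.639334: f=-0.310132 → w ← 0.639334 + 0.27·(-0.310132) = 0.555598
w(0.54) ≈ 0.5556

0.5556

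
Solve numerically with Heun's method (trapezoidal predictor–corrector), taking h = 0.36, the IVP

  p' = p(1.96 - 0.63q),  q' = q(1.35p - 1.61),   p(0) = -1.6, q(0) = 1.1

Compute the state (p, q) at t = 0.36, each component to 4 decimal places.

Heun on (p,q): k1 = f(t_n, state_n); k2 = f(t_n + h, state_n + h·k1); state_{n+1} = state_n + (h/2)·(k1 + k2).
0.000000: (-1.600000, 1.100000)
  k1 = (-2.027200, -4.147000)
  predictor → (-2.329792, -0.392920)
  k2 = (-5.143108, 1.868421)
  → (-2.890655, 0.689856)
(p(0.36), q(0.36)) ≈ (-2.8907, 0.6899)

-2.8907, 0.6899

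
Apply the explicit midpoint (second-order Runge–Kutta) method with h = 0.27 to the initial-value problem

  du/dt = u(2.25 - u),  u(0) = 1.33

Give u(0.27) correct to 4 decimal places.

Midpoint: k1 = f(t_n, u_n); k2 = f(t_n + h/2, u_n + (h/2)·k1); u_{n+1} = u_n + h·k2.
t=0.000000, u=1.330000:
  k1 = f(0.000000, 1.330000) = 1.223600
  k2 = f(0.135000, 1.495186) = 1.128587
  u ← 1.330000 + 0.27·1.128587 = 1.634719
u(0.27) ≈ 1.6347

1.6347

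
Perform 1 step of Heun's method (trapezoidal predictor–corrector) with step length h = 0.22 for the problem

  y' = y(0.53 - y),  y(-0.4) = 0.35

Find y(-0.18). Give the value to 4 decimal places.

0.3636

Heun: k1 = f(x_n, y_n); k2 = f(x_n + h, y_n + h·k1); y_{n+1} = y_n + (h/2)·(k1 + k2).
x=-0.400000, y=0.350000:
  k1 = f(-0.400000, 0.350000) = 0.063000
  k2 = f(-0.180000, 0.363860) = 0.060452
  y ← 0.350000 + (0.22/2)·(0.063000 + 0.060452) = 0.363580
y(-0.18) ≈ 0.3636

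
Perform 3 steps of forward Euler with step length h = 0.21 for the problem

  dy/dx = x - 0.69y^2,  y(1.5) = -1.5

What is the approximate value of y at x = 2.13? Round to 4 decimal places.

Euler: y_{n+1} = y_n + h·f(x_n, y_n).
x=1.500000, y=-1.500000: f=-0.052500 → y ← -1.500000 + 0.21·(-0.052500) = -1.511025
x=1.710000, y=-1.511025: f=0.134594 → y ← -1.511025 + 0.21·0.134594 = -1.482760
x=1.920000, y=-1.482760: f=0.402981 → y ← -1.482760 + 0.21·0.402981 = -1.398134
y(2.13) ≈ -1.3981

-1.3981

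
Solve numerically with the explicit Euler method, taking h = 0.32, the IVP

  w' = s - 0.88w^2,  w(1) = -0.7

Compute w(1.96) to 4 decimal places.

Euler: w_{n+1} = w_n + h·f(s_n, w_n).
s=1.000000, w=-0.700000: f=0.568800 → w ← -0.700000 + 0.32·0.568800 = -0.517984
s=1.320000, w=-0.517984: f=1.083889 → w ← -0.517984 + 0.32·1.083889 = -0.171139
s=1.640000, w=-0.171139: f=1.614226 → w ← -0.171139 + 0.32·1.614226 = 0.345413
w(1.96) ≈ 0.3454

0.3454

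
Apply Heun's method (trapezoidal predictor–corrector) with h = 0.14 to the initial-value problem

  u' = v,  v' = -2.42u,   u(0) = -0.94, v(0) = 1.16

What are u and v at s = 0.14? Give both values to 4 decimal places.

-0.7553, 1.4510

Heun on (u,v): k1 = f(s_n, state_n); k2 = f(s_n + h, state_n + h·k1); state_{n+1} = state_n + (h/2)·(k1 + k2).
0.000000: (-0.940000, 1.160000)
  k1 = (1.160000, 2.274800)
  predictor → (-0.777600, 1.478472)
  k2 = (1.478472, 1.881792)
  → (-0.755307, 1.450961)
(u(0.14), v(0.14)) ≈ (-0.7553, 1.4510)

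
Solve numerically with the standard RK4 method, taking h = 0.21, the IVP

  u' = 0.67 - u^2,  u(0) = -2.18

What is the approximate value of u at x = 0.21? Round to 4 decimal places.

-3.7232

RK4: k1 = f(x_n, u_n); k2 = f(x_n + h/2, u_n + (h/2)·k1); k3 = f(x_n + h/2, u_n + (h/2)·k2); k4 = f(x_n + h, u_n + h·k3); u_{n+1} = u_n + (h/6)·(k1 + 2k2 + 2k3 + k4).
x=0.000000, u=-2.180000:
  k1 = f(0.000000, -2.180000) = -4.082400
  k2 = f(0.105000, -2.608652) = -6.135065
  k3 = f(0.105000, -2.824182) = -7.306003
  k4 = f(0.210000, -3.714261) = -13.125732
  u ← -2.180000 + (0.21/6)·(k1 + 2k2 + 2k3 + k4) = -3.723159
u(0.21) ≈ -3.7232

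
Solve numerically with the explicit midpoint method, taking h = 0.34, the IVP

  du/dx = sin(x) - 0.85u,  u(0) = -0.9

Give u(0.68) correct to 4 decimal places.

Midpoint: k1 = f(x_n, u_n); k2 = f(x_n + h/2, u_n + (h/2)·k1); u_{n+1} = u_n + h·k2.
x=0.000000, u=-0.900000:
  k1 = f(0.000000, -0.900000) = 0.765000
  k2 = f(0.170000, -0.769950) = 0.823640
  u ← -0.900000 + 0.34·0.823640 = -0.619962
x=0.340000, u=-0.619962:
  k1 = f(0.340000, -0.619962) = 0.860455
  k2 = f(0.510000, -0.473685) = 0.890810
  u ← -0.619962 + 0.34·0.890810 = -0.317087
u(0.68) ≈ -0.3171

-0.3171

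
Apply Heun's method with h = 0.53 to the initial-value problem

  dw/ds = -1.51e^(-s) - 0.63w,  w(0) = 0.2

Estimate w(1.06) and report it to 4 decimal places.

-0.5537

Heun: k1 = f(s_n, w_n); k2 = f(s_n + h, w_n + h·k1); w_{n+1} = w_n + (h/2)·(k1 + k2).
s=0.000000, w=0.200000:
  k1 = f(0.000000, 0.200000) = -1.636000
  k2 = f(0.530000, -0.667080) = -0.468533
  w ← 0.200000 + (0.53/2)·(-1.636000 + (-0.468533)) = -0.357701
s=0.530000, w=-0.357701:
  k1 = f(0.530000, -0.357701) = -0.663442
  k2 = f(1.060000, -0.709325) = -0.076273
  w ← -0.357701 + (0.53/2)·(-0.663442 + (-0.076273)) = -0.553726
w(1.06) ≈ -0.5537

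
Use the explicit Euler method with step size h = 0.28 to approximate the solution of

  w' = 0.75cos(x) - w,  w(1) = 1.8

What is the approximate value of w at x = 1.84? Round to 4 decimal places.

0.7763

Euler: w_{n+1} = w_n + h·f(x_n, w_n).
x=1.000000, w=1.800000: f=-1.394773 → w ← 1.800000 + 0.28·(-1.394773) = 1.409463
x=1.280000, w=1.409463: f=-1.194427 → w ← 1.409463 + 0.28·(-1.194427) = 1.075024
x=1.560000, w=1.075024: f=-1.066927 → w ← 1.075024 + 0.28·(-1.066927) = 0.776284
w(1.84) ≈ 0.7763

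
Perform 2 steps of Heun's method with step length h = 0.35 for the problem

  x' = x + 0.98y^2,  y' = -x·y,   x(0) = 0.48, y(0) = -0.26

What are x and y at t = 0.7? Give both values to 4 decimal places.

1.0043, -0.1596

Heun on (x,y): k1 = f(t_n, state_n); k2 = f(t_n + h, state_n + h·k1); state_{n+1} = state_n + (h/2)·(k1 + k2).
0.000000: (0.480000, -0.260000)
  k1 = (0.546248, 0.124800)
  predictor → (0.671187, -0.216320)
  k2 = (0.717045, 0.145191)
  → (0.701076, -0.212752)
0.350000: (0.701076, -0.212752)
  k1 = (0.745434, 0.149155)
  predictor → (0.961978, -0.160547)
  k2 = (0.987238, 0.154443)
  → (1.004294, -0.159622)
(x(0.7), y(0.7)) ≈ (1.0043, -0.1596)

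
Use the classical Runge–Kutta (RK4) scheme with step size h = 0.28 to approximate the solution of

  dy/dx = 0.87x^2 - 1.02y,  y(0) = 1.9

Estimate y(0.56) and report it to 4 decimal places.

RK4: k1 = f(x_n, y_n); k2 = f(x_n + h/2, y_n + (h/2)·k1); k3 = f(x_n + h/2, y_n + (h/2)·k2); k4 = f(x_n + h, y_n + h·k3); y_{n+1} = y_n + (h/6)·(k1 + 2k2 + 2k3 + k4).
x=0.000000, y=1.900000:
  k1 = f(0.000000, 1.900000) = -1.938000
  k2 = f(0.140000, 1.628680) = -1.644202
  k3 = f(0.140000, 1.669812) = -1.686156
  k4 = f(0.280000, 1.427876) = -1.388226
  y ← 1.900000 + (0.28/6)·(k1 + 2k2 + 2k3 + k4) = 1.433943
x=0.280000, y=1.433943:
  k1 = f(0.280000, 1.433943) = -1.394414
  k2 = f(0.420000, 1.238725) = -1.110031
  k3 = f(0.420000, 1.278538) = -1.150641
  k4 = f(0.560000, 1.111763) = -0.861166
  y ← 1.433943 + (0.28/6)·(k1 + 2k2 + 2k3 + k4) = 1.117686
y(0.56) ≈ 1.1177

1.1177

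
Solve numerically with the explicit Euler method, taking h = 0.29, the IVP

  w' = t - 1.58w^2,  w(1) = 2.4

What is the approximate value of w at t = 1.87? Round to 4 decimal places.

Euler: w_{n+1} = w_n + h·f(t_n, w_n).
t=1.000000, w=2.400000: f=-8.100800 → w ← 2.400000 + 0.29·(-8.100800) = 0.050768
t=1.290000, w=0.050768: f=1.285928 → w ← 0.050768 + 0.29·1.285928 = 0.423687
t=1.580000, w=0.423687: f=1.296373 → w ← 0.423687 + 0.29·1.296373 = 0.799635
w(1.87) ≈ 0.7996

0.7996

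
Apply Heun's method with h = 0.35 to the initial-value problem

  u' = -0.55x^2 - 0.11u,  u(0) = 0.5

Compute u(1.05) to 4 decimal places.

Heun: k1 = f(x_n, u_n); k2 = f(x_n + h, u_n + h·k1); u_{n+1} = u_n + (h/2)·(k1 + k2).
x=0.000000, u=0.500000:
  k1 = f(0.000000, 0.500000) = -0.055000
  k2 = f(0.350000, 0.480750) = -0.120257
  u ← 0.500000 + (0.35/2)·(-0.055000 + (-0.120257)) = 0.469330
x=0.350000, u=0.469330:
  k1 = f(0.350000, 0.469330) = -0.119001
  k2 = f(0.700000, 0.427679) = -0.316545
  u ← 0.469330 + (0.35/2)·(-0.119001 + (-0.316545)) = 0.393109
x=0.700000, u=0.393109:
  k1 = f(0.700000, 0.393109) = -0.312742
  k2 = f(1.050000, 0.283650) = -0.637576
  u ← 0.393109 + (0.35/2)·(-0.312742 + (-0.637576)) = 0.226804
u(1.05) ≈ 0.2268

0.2268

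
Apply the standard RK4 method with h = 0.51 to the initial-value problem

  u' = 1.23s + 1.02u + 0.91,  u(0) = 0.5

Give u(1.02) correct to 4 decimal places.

RK4: k1 = f(s_n, u_n); k2 = f(s_n + h/2, u_n + (h/2)·k1); k3 = f(s_n + h/2, u_n + (h/2)·k2); k4 = f(s_n + h, u_n + h·k3); u_{n+1} = u_n + (h/6)·(k1 + 2k2 + 2k3 + k4).
s=0.000000, u=0.500000:
  k1 = f(0.000000, 0.500000) = 1.420000
  k2 = f(0.255000, 0.862100) = 2.102992
  k3 = f(0.255000, 1.036263) = 2.280638
  k4 = f(0.510000, 1.663125) = 3.233688
  u ← 0.500000 + (0.51/6)·(k1 + 2k2 + 2k3 + k4) = 1.640781
s=0.510000, u=1.640781:
  k1 = f(0.510000, 1.640781) = 3.210896
  k2 = f(0.765000, 2.459559) = 4.359700
  k3 = f(0.765000, 2.752504) = 4.658504
  k4 = f(1.020000, 4.016618) = 6.261550
  u ← 1.640781 + (0.51/6)·(k1 + 2k2 + 2k3 + k4) = 3.979033
u(1.02) ≈ 3.9790

3.9790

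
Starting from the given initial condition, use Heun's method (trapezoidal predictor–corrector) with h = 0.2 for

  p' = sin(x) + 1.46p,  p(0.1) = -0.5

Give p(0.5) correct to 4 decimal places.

Heun: k1 = f(x_n, p_n); k2 = f(x_n + h, p_n + h·k1); p_{n+1} = p_n + (h/2)·(k1 + k2).
x=0.100000, p=-0.500000:
  k1 = f(0.100000, -0.500000) = -0.630167
  k2 = f(0.300000, -0.626033) = -0.618488
  p ← -0.500000 + (0.2/2)·(-0.630167 + (-0.618488)) = -0.624866
x=0.300000, p=-0.624866:
  k1 = f(0.300000, -0.624866) = -0.616783
  k2 = f(0.500000, -0.748222) = -0.612979
  p ← -0.624866 + (0.2/2)·(-0.616783 + (-0.612979)) = -0.747842
p(0.5) ≈ -0.7478

-0.7478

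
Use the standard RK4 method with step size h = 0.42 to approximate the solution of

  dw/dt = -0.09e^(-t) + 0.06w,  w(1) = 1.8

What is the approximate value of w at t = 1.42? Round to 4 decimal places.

1.8344

RK4: k1 = f(t_n, w_n); k2 = f(t_n + h/2, w_n + (h/2)·k1); k3 = f(t_n + h/2, w_n + (h/2)·k2); k4 = f(t_n + h, w_n + h·k3); w_{n+1} = w_n + (h/6)·(k1 + 2k2 + 2k3 + k4).
t=1.000000, w=1.800000:
  k1 = f(1.000000, 1.800000) = 0.074891
  k2 = f(1.210000, 1.815727) = 0.082106
  k3 = f(1.210000, 1.817242) = 0.082197
  k4 = f(1.420000, 1.834523) = 0.088317
  w ← 1.800000 + (0.42/6)·(k1 + 2k2 + 2k3 + k4) = 1.834427
w(1.42) ≈ 1.8344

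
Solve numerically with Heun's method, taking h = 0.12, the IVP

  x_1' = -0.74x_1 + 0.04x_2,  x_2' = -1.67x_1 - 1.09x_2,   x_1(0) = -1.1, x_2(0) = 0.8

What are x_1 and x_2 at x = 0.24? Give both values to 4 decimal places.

-0.9133, 0.9667

Heun on (x_1,x_2): k1 = f(x_n, state_n); k2 = f(x_n + h, state_n + h·k1); state_{n+1} = state_n + (h/2)·(k1 + k2).
0.000000: (-1.100000, 0.800000)
  k1 = (0.846000, 0.965000)
  predictor → (-0.998480, 0.915800)
  k2 = (0.775507, 0.669240)
  → (-1.002710, 0.898054)
0.120000: (-1.002710, 0.898054)
  k1 = (0.777927, 0.695646)
  predictor → (-0.909358, 0.981532)
  k2 = (0.712186, 0.448759)
  → (-0.913303, 0.966719)
(x_1(0.24), x_2(0.24)) ≈ (-0.9133, 0.9667)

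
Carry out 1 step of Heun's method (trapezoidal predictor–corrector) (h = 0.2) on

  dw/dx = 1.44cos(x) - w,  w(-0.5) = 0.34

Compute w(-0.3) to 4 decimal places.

0.5175

Heun: k1 = f(x_n, w_n); k2 = f(x_n + h, w_n + h·k1); w_{n+1} = w_n + (h/2)·(k1 + k2).
x=-0.500000, w=0.340000:
  k1 = f(-0.500000, 0.340000) = 0.923719
  k2 = f(-0.300000, 0.524744) = 0.850941
  w ← 0.340000 + (0.2/2)·(0.923719 + 0.850941) = 0.517466
w(-0.3) ≈ 0.5175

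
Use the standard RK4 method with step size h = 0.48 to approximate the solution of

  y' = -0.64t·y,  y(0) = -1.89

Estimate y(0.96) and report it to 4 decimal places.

-1.4073

RK4: k1 = f(t_n, y_n); k2 = f(t_n + h/2, y_n + (h/2)·k1); k3 = f(t_n + h/2, y_n + (h/2)·k2); k4 = f(t_n + h, y_n + h·k3); y_{n+1} = y_n + (h/6)·(k1 + 2k2 + 2k3 + k4).
t=0.000000, y=-1.890000:
  k1 = f(0.000000, -1.890000) = 0.000000
  k2 = f(0.240000, -1.890000) = 0.290304
  k3 = f(0.240000, -1.820327) = 0.279602
  k4 = f(0.480000, -1.755791) = 0.539379
  y ← -1.890000 + (0.48/6)·(k1 + 2k2 + 2k3 + k4) = -1.755665
t=0.480000, y=-1.755665:
  k1 = f(0.480000, -1.755665) = 0.539340
  k2 = f(0.720000, -1.626223) = 0.749364
  k3 = f(0.720000, -1.575817) = 0.726137
  k4 = f(0.960000, -1.407119) = 0.864534
  y ← -1.755665 + (0.48/6)·(k1 + 2k2 + 2k3 + k4) = -1.407275
y(0.96) ≈ -1.4073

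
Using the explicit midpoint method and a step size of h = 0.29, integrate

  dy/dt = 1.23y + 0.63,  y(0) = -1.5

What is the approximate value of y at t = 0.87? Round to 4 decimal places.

-3.3425

Midpoint: k1 = f(t_n, y_n); k2 = f(t_n + h/2, y_n + (h/2)·k1); y_{n+1} = y_n + h·k2.
t=0.000000, y=-1.500000:
  k1 = f(0.000000, -1.500000) = -1.215000
  k2 = f(0.145000, -1.676175) = -1.431695
  y ← -1.500000 + 0.29·(-1.431695) = -1.915192
t=0.290000, y=-1.915192:
  k1 = f(0.290000, -1.915192) = -1.725686
  k2 = f(0.435000, -2.165416) = -2.033462
  y ← -1.915192 + 0.29·(-2.033462) = -2.504896
t=0.580000, y=-2.504896:
  k1 = f(0.580000, -2.504896) = -2.451021
  k2 = f(0.725000, -2.860294) = -2.888161
  y ← -2.504896 + 0.29·(-2.888161) = -3.342462
y(0.87) ≈ -3.3425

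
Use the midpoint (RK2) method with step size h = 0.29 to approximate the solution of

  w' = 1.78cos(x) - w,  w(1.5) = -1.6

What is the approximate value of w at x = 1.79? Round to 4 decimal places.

-1.2468

Midpoint: k1 = f(x_n, w_n); k2 = f(x_n + h/2, w_n + (h/2)·k1); w_{n+1} = w_n + h·k2.
x=1.500000, w=-1.600000:
  k1 = f(1.500000, -1.600000) = 1.725912
  k2 = f(1.645000, -1.349743) = 1.217781
  w ← -1.600000 + 0.29·1.217781 = -1.246843
w(1.79) ≈ -1.2468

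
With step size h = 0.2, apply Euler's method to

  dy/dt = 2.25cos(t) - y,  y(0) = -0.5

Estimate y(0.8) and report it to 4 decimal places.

Euler: y_{n+1} = y_n + h·f(t_n, y_n).
t=0.000000, y=-0.500000: f=2.750000 → y ← -0.500000 + 0.2·2.750000 = 0.050000
t=0.200000, y=0.050000: f=2.155150 → y ← 0.050000 + 0.2·2.155150 = 0.481030
t=0.400000, y=0.481030: f=1.591357 → y ← 0.481030 + 0.2·1.591357 = 0.799301
t=0.600000, y=0.799301: f=1.057704 → y ← 0.799301 + 0.2·1.057704 = 1.010842
y(0.8) ≈ 1.0108

1.0108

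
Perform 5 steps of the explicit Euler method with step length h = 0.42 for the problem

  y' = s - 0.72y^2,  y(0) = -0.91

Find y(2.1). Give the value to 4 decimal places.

-2.2684

Euler: y_{n+1} = y_n + h·f(s_n, y_n).
s=0.000000, y=-0.910000: f=-0.596232 → y ← -0.910000 + 0.42·(-0.596232) = -1.160417
s=0.420000, y=-1.160417: f=-0.549529 → y ← -1.160417 + 0.42·(-0.549529) = -1.391220
s=0.840000, y=-1.391220: f=-0.553555 → y ← -1.391220 + 0.42·(-0.553555) = -1.623713
s=1.260000, y=-1.623713: f=-0.638239 → y ← -1.623713 + 0.42·(-0.638239) = -1.891773
s=1.680000, y=-1.891773: f=-0.896740 → y ← -1.891773 + 0.42·(-0.896740) = -2.268404
y(2.1) ≈ -2.2684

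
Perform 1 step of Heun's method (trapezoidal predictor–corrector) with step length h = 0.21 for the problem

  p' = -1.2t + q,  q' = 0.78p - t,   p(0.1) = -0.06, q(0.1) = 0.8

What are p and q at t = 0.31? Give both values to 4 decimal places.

Heun on (p,q): k1 = f(t_n, state_n); k2 = f(t_n + h, state_n + h·k1); state_{n+1} = state_n + (h/2)·(k1 + k2).
0.100000: (-0.060000, 0.800000)
  k1 = (0.680000, -0.146800)
  predictor → (0.082800, 0.769172)
  k2 = (0.397172, -0.245416)
  → (0.053103, 0.758817)
(p(0.31), q(0.31)) ≈ (0.0531, 0.7588)

0.0531, 0.7588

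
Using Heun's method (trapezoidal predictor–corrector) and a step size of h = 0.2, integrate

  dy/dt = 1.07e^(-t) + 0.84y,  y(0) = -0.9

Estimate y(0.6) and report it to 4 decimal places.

Heun: k1 = f(t_n, y_n); k2 = f(t_n + h, y_n + h·k1); y_{n+1} = y_n + (h/2)·(k1 + k2).
t=0.000000, y=-0.900000:
  k1 = f(0.000000, -0.900000) = 0.314000
  k2 = f(0.200000, -0.837200) = 0.172794
  y ← -0.900000 + (0.2/2)·(0.314000 + 0.172794) = -0.851321
t=0.200000, y=-0.851321:
  k1 = f(0.200000, -0.851321) = 0.160933
  k2 = f(0.400000, -0.819134) = 0.029170
  y ← -0.851321 + (0.2/2)·(0.160933 + 0.029170) = -0.832310
t=0.400000, y=-0.832310:
  k1 = f(0.400000, -0.832310) = 0.018102
  k2 = f(0.600000, -0.828690) = -0.108871
  y ← -0.832310 + (0.2/2)·(0.018102 + (-0.108871)) = -0.841387
y(0.6) ≈ -0.8414

-0.8414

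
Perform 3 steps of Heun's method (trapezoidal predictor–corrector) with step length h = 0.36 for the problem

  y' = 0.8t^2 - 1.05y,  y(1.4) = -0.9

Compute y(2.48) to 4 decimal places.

1.9282

Heun: k1 = f(t_n, y_n); k2 = f(t_n + h, y_n + h·k1); y_{n+1} = y_n + (h/2)·(k1 + k2).
t=1.400000, y=-0.900000:
  k1 = f(1.400000, -0.900000) = 2.513000
  k2 = f(1.760000, 0.004680) = 2.473166
  y ← -0.900000 + (0.36/2)·(2.513000 + 2.473166) = -0.002490
t=1.760000, y=-0.002490:
  k1 = f(1.760000, -0.002490) = 2.480695
  k2 = f(2.120000, 0.890560) = 2.660432
  y ← -0.002490 + (0.36/2)·(2.480695 + 2.660432) = 0.922913
t=2.120000, y=0.922913:
  k1 = f(2.120000, 0.922913) = 2.626462
  k2 = f(2.480000, 1.868439) = 2.958459
  y ← 0.922913 + (0.36/2)·(2.626462 + 2.958459) = 1.928198
y(2.48) ≈ 1.9282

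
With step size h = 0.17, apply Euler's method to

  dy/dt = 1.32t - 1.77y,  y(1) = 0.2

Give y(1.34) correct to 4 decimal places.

0.5172

Euler: y_{n+1} = y_n + h·f(t_n, y_n).
t=1.000000, y=0.200000: f=0.966000 → y ← 0.200000 + 0.17·0.966000 = 0.364220
t=1.170000, y=0.364220: f=0.899731 → y ← 0.364220 + 0.17·0.899731 = 0.517174
y(1.34) ≈ 0.5172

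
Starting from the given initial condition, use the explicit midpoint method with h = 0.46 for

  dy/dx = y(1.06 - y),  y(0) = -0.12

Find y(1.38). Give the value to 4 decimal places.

-0.7127

Midpoint: k1 = f(x_n, y_n); k2 = f(x_n + h/2, y_n + (h/2)·k1); y_{n+1} = y_n + h·k2.
x=0.000000, y=-0.120000:
  k1 = f(0.000000, -0.120000) = -0.141600
  k2 = f(0.230000, -0.152568) = -0.184999
  y ← -0.120000 + 0.46·(-0.184999) = -0.205100
x=0.460000, y=-0.205100:
  k1 = f(0.460000, -0.205100) = -0.259471
  k2 = f(0.690000, -0.264778) = -0.350772
  y ← -0.205100 + 0.46·(-0.350772) = -0.366455
x=0.920000, y=-0.366455:
  k1 = f(0.920000, -0.366455) = -0.522731
  k2 = f(1.150000, -0.486683) = -0.752744
  y ← -0.366455 + 0.46·(-0.752744) = -0.712717
y(1.38) ≈ -0.7127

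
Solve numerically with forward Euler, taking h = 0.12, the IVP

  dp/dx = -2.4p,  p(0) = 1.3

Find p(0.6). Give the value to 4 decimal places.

Euler: p_{n+1} = p_n + h·f(x_n, p_n).
x=0.000000, p=1.300000: f=-3.120000 → p ← 1.300000 + 0.12·(-3.120000) = 0.925600
x=0.120000, p=0.925600: f=-2.221440 → p ← 0.925600 + 0.12·(-2.221440) = 0.659027
x=0.240000, p=0.659027: f=-1.581665 → p ← 0.659027 + 0.12·(-1.581665) = 0.469227
x=0.360000, p=0.469227: f=-1.126146 → p ← 0.469227 + 0.12·(-1.126146) = 0.334090
x=0.480000, p=0.334090: f=-0.801816 → p ← 0.334090 + 0.12·(-0.801816) = 0.237872
p(0.6) ≈ 0.2379

0.2379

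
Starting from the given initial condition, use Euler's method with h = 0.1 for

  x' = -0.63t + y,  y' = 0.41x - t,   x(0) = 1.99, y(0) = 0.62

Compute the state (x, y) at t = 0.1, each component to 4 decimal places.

2.0520, 0.7016

Euler on (x,y): x_{n+1} = x_n + h·x', y_{n+1} = y_n + h·y'.
0.000000: (1.990000, 0.620000); f=(0.620000, 0.815900) → (2.052000, 0.701590)
(x(0.1), y(0.1)) ≈ (2.0520, 0.7016)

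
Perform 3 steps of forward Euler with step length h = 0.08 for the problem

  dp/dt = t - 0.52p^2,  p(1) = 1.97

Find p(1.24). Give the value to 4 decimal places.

Euler: p_{n+1} = p_n + h·f(t_n, p_n).
t=1.000000, p=1.970000: f=-1.018068 → p ← 1.970000 + 0.08·(-1.018068) = 1.888555
t=1.080000, p=1.888555: f=-0.774652 → p ← 1.888555 + 0.08·(-0.774652) = 1.826582
t=1.160000, p=1.826582: f=-0.574930 → p ← 1.826582 + 0.08·(-0.574930) = 1.780588
p(1.24) ≈ 1.7806

1.7806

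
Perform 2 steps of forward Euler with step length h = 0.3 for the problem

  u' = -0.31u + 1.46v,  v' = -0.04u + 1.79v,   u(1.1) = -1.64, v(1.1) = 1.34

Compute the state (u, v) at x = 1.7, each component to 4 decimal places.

Euler on (u,v): u_{n+1} = u_n + h·u', v_{n+1} = v_n + h·v'.
1.100000: (-1.640000, 1.340000); f=(2.464800, 2.464200) → (-0.900560, 2.079260)
1.400000: (-0.900560, 2.079260); f=(3.314893, 3.757898) → (0.093908, 3.206629)
(u(1.7), v(1.7)) ≈ (0.0939, 3.2066)

0.0939, 3.2066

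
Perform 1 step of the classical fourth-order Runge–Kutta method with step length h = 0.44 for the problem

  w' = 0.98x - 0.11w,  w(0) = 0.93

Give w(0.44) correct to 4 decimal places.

RK4: k1 = f(x_n, w_n); k2 = f(x_n + h/2, w_n + (h/2)·k1); k3 = f(x_n + h/2, w_n + (h/2)·k2); k4 = f(x_n + h, w_n + h·k3); w_{n+1} = w_n + (h/6)·(k1 + 2k2 + 2k3 + k4).
x=0.000000, w=0.930000:
  k1 = f(0.000000, 0.930000) = -0.102300
  k2 = f(0.220000, 0.907494) = 0.115776
  k3 = f(0.220000, 0.955471) = 0.110498
  k4 = f(0.440000, 0.978619) = 0.323552
  w ← 0.930000 + (0.44/6)·(k1 + 2k2 + 2k3 + k4) = 0.979412
w(0.44) ≈ 0.9794

0.9794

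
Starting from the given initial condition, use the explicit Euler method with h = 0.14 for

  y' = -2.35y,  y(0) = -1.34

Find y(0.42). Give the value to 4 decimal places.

Euler: y_{n+1} = y_n + h·f(t_n, y_n).
t=0.000000, y=-1.340000: f=3.149000 → y ← -1.340000 + 0.14·3.149000 = -0.899140
t=0.140000, y=-0.899140: f=2.112979 → y ← -0.899140 + 0.14·2.112979 = -0.603323
t=0.280000, y=-0.603323: f=1.417809 → y ← -0.603323 + 0.14·1.417809 = -0.404830
y(0.42) ≈ -0.4048

-0.4048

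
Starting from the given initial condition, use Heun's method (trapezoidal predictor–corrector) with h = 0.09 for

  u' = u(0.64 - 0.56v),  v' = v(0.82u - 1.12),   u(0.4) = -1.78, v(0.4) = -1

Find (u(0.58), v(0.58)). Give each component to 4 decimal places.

Heun on (u,v): k1 = f(t_n, state_n); k2 = f(t_n + h, state_n + h·k1); state_{n+1} = state_n + (h/2)·(k1 + k2).
0.400000: (-1.780000, -1.000000)
  k1 = (-2.136000, 2.579600)
  predictor → (-1.972240, -0.767836)
  k2 = (-2.110273, 2.101749)
  → (-1.971082, -0.789339)
0.490000: (-1.971082, -0.789339)
  k1 = (-2.132770, 2.159859)
  predictor → (-2.163032, -0.594952)
  k2 = (-2.105004, 1.721604)
  → (-2.161782, -0.614673)
(u(0.58), v(0.58)) ≈ (-2.1618, -0.6147)

-2.1618, -0.6147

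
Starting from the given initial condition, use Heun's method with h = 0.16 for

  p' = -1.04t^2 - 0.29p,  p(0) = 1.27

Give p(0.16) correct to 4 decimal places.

1.2103

Heun: k1 = f(t_n, p_n); k2 = f(t_n + h, p_n + h·k1); p_{n+1} = p_n + (h/2)·(k1 + k2).
t=0.000000, p=1.270000:
  k1 = f(0.000000, 1.270000) = -0.368300
  k2 = f(0.160000, 1.211072) = -0.377835
  p ← 1.270000 + (0.16/2)·(-0.368300 + (-0.377835)) = 1.210309
p(0.16) ≈ 1.2103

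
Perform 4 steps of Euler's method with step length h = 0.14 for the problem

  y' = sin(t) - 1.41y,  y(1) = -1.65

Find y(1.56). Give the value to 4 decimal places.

Euler: y_{n+1} = y_n + h·f(t_n, y_n).
t=1.000000, y=-1.650000: f=3.167971 → y ← -1.650000 + 0.14·3.167971 = -1.206484
t=1.140000, y=-1.206484: f=2.609776 → y ← -1.206484 + 0.14·2.609776 = -0.841115
t=1.280000, y=-0.841115: f=2.143989 → y ← -0.841115 + 0.14·2.143989 = -0.540957
t=1.420000, y=-0.540957: f=1.751401 → y ← -0.540957 + 0.14·1.751401 = -0.295761
y(1.56) ≈ -0.2958

-0.2958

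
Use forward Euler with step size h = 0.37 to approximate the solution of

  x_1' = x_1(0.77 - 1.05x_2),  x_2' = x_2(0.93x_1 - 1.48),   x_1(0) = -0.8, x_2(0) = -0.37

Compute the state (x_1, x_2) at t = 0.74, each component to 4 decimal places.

Euler on (x_1,x_2): x_1_{n+1} = x_1_n + h·x_1', x_2_{n+1} = x_2_n + h·x_2'.
0.000000: (-0.800000, -0.370000); f=(-0.926800, 0.822880) → (-1.142916, -0.065534)
0.370000: (-1.142916, -0.065534); f=(-0.958691, 0.166648) → (-1.497632, -0.003875)
(x_1(0.74), x_2(0.74)) ≈ (-1.4976, -0.0039)

-1.4976, -0.0039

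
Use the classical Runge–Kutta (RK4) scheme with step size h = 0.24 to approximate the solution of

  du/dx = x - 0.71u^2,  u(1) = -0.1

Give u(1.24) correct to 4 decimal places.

RK4: k1 = f(x_n, u_n); k2 = f(x_n + h/2, u_n + (h/2)·k1); k3 = f(x_n + h/2, u_n + (h/2)·k2); k4 = f(x_n + h, u_n + h·k3); u_{n+1} = u_n + (h/6)·(k1 + 2k2 + 2k3 + k4).
x=1.000000, u=-0.100000:
  k1 = f(1.000000, -0.100000) = 0.992900
  k2 = f(1.120000, 0.019148) = 1.119740
  k3 = f(1.120000, 0.034369) = 1.119161
  k4 = f(1.240000, 0.168599) = 1.219818
  u ← -0.100000 + (0.24/6)·(k1 + 2k2 + 2k3 + k4) = 0.167621
u(1.24) ≈ 0.1676

0.1676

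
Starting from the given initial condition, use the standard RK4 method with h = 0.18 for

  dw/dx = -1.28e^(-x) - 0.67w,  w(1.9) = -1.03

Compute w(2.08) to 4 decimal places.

-0.9426

RK4: k1 = f(x_n, w_n); k2 = f(x_n + h/2, w_n + (h/2)·k1); k3 = f(x_n + h/2, w_n + (h/2)·k2); k4 = f(x_n + h, w_n + h·k3); w_{n+1} = w_n + (h/6)·(k1 + 2k2 + 2k3 + k4).
x=1.900000, w=-1.030000:
  k1 = f(1.900000, -1.030000) = 0.498652
  k2 = f(1.990000, -0.985121) = 0.485061
  k3 = f(1.990000, -0.986344) = 0.485881
  k4 = f(2.080000, -0.942541) = 0.471592
  w ← -1.030000 + (0.18/6)·(k1 + 2k2 + 2k3 + k4) = -0.942636
w(2.08) ≈ -0.9426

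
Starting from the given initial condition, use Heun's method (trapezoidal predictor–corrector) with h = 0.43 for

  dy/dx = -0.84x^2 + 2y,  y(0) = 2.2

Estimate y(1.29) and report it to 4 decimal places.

23.2391

Heun: k1 = f(x_n, y_n); k2 = f(x_n + h, y_n + h·k1); y_{n+1} = y_n + (h/2)·(k1 + k2).
x=0.000000, y=2.200000:
  k1 = f(0.000000, 2.200000) = 4.400000
  k2 = f(0.430000, 4.092000) = 8.028684
  y ← 2.200000 + (0.43/2)·(4.400000 + 8.028684) = 4.872167
x=0.430000, y=4.872167:
  k1 = f(0.430000, 4.872167) = 9.589018
  k2 = f(0.860000, 8.995445) = 17.369626
  y ← 4.872167 + (0.43/2)·(9.589018 + 17.369626) = 10.668275
x=0.860000, y=10.668275:
  k1 = f(0.860000, 10.668275) = 20.715287
  k2 = f(1.290000, 19.575849) = 37.753854
  y ← 10.668275 + (0.43/2)·(20.715287 + 37.753854) = 23.239141
y(1.29) ≈ 23.2391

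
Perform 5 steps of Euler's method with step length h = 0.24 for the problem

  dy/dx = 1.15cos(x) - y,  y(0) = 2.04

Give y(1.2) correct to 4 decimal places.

1.1844

Euler: y_{n+1} = y_n + h·f(x_n, y_n).
x=0.000000, y=2.040000: f=-0.890000 → y ← 2.040000 + 0.24·(-0.890000) = 1.826400
x=0.240000, y=1.826400: f=-0.709361 → y ← 1.826400 + 0.24·(-0.709361) = 1.656153
x=0.480000, y=1.656153: f=-0.636109 → y ← 1.656153 + 0.24·(-0.636109) = 1.503487
x=0.720000, y=1.503487: f=-0.638911 → y ← 1.503487 + 0.24·(-0.638911) = 1.350149
x=0.960000, y=1.350149: f=-0.690601 → y ← 1.350149 + 0.24·(-0.690601) = 1.184404
y(1.2) ≈ 1.1844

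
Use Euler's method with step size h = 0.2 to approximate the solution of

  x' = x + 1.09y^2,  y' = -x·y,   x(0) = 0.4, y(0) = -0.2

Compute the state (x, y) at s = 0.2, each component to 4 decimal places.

Euler on (x,y): x_{n+1} = x_n + h·x', y_{n+1} = y_n + h·y'.
0.000000: (0.400000, -0.200000); f=(0.443600, 0.080000) → (0.488720, -0.184000)
(x(0.2), y(0.2)) ≈ (0.4887, -0.1840)

0.4887, -0.1840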